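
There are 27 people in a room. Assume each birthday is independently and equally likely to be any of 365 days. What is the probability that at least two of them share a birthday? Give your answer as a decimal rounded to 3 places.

It's easier to compute the probability that all 27 are distinct.
P(all distinct) = 365/365 · 364/365 · ··· · 339/365 ≈ 0.373.
So the probability of at least one match is 1 − 0.373 = 0.627.

0.627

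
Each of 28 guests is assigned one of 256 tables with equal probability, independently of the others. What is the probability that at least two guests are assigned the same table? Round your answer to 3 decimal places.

0.784

It's easier to compute the probability that all 28 are distinct.
P(all distinct) = 256/256 · 255/256 · ··· · 229/256 ≈ 0.216.
So the probability of at least one match is 1 − 0.216 = 0.784.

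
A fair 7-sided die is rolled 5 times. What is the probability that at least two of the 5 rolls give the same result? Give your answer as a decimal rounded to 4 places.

0.8501

P(all 5 different) = 7/7 · 6/7 · ··· · 3/7 ≈ 0.1499.
P(at least two equal) = 1 − 0.1499 = 0.8501.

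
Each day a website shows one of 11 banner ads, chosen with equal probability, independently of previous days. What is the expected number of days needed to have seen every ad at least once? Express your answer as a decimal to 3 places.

After i distinct types are collected, each trial gives a new one with probability (11−i)/11, so the expected wait for the next new type is 11/(11−i).
E = 11/11 + 11/10 + 11/9 + 11/8 + 11/7 + 11/6 + 11/5 + 11/4 + 11/3 + 11/2 + 11/1 = 83711/2520 ≈ 33.219.

33.219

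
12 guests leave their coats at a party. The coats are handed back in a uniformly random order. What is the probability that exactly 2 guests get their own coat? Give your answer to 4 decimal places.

Choose which 2 of the 12 are fixed: C(12,2) = 66 ways.
The remaining 10 must have no fixed point: D(10) = 1334961.
P = 66·1334961/479001600 = 16481/89600 ≈ 0.1839.

0.1839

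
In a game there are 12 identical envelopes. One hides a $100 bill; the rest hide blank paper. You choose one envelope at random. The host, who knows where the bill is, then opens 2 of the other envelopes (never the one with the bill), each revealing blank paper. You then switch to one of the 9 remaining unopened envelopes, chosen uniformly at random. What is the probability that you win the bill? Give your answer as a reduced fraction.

Your original envelope holds the bill with probability 1/12, so the other 11 collectively hold it with probability 11/12.
The host can always find 2 empty envelopes to open, so the reveals don't change that 11/12; it is now spread over the 9 remaining unopened envelopes.
P(win by switching) = (11/12) · (1/9) = 11/108.

11/108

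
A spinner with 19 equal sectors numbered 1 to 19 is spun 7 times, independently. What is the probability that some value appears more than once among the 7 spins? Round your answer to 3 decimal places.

0.716

P(all 7 different) = 19/19 · 18/19 · ··· · 13/19 ≈ 0.284.
P(at least two equal) = 1 − 0.284 = 0.716.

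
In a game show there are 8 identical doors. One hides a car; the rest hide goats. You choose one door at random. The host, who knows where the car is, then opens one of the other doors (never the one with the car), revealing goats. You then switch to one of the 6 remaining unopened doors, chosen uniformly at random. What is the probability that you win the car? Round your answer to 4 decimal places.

Your original door holds the car with probability 1/8, so the other 7 collectively hold it with probability 7/8.
The host can always find an empty door to open, so this doesn't change that 7/8; it is now spread over the 6 remaining unopened doors.
P(win by switching) = (7/8) · (1/6) = 7/48 ≈ 0.1458.

0.1458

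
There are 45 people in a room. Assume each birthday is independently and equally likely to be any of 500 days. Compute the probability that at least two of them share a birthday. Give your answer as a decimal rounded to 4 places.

0.8702

It's easier to compute the probability that all 45 are distinct.
P(all distinct) = 500/500 · 499/500 · ··· · 456/500 ≈ 0.1298.
So the probability of at least one match is 1 − 0.1298 = 0.8702.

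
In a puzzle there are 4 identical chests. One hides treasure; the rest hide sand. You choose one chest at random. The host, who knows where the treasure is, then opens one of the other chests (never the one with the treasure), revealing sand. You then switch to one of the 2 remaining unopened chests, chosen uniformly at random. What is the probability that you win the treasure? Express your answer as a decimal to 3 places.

0.375

Your original chest holds the treasure with probability 1/4, so the other 3 collectively hold it with probability 3/4.
The host can always find an empty chest to open, so this doesn't change that 3/4; it is now spread over the 2 remaining unopened chests.
P(win by switching) = (3/4) · (1/2) = 3/8 ≈ 0.375.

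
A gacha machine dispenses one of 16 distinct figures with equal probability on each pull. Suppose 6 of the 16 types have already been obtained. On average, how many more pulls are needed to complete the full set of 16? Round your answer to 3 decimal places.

46.863

Starting from 6 distinct types, each trial gives a new one with probability (16−i)/16 when i types are held, so the wait for the next new type is 16/(16−i).
E = 16/10 + 16/9 + 16/8 + 16/7 + 16/6 + 16/5 + 16/4 + 16/3 + 16/2 + 16/1 = 14762/315 ≈ 46.863.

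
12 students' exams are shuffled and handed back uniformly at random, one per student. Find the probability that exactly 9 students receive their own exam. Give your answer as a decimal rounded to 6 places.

0.000001

Choose which 9 of the 12 are fixed: C(12,9) = 220 ways.
The remaining 3 must have no fixed point: D(3) = 2.
P = 220·2/479001600 = 1/1088640 ≈ 0.000001.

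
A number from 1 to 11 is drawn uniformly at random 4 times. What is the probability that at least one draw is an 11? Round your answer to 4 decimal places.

0.3170

P(no draw is an 11) = (10/11)^4 ≈ 0.6830.
P(at least one) = 1 − 0.6830 = 0.3170.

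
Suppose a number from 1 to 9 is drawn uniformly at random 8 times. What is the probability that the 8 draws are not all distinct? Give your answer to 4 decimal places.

0.9916

P(all 8 different) = 9/9 · 8/9 · ··· · 2/9 ≈ 0.0084.
P(at least two equal) = 1 − 0.0084 = 0.9916.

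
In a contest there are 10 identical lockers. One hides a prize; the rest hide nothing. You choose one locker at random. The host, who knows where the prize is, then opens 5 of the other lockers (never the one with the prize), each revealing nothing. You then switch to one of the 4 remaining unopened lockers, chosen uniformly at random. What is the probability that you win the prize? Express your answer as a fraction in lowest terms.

9/40

Your original locker holds the prize with probability 1/10, so the other 9 collectively hold it with probability 9/10.
The host can always find 5 empty lockers to open, so the reveals don't change that 9/10; it is now spread over the 4 remaining unopened lockers.
P(win by switching) = (9/10) · (1/4) = 9/40.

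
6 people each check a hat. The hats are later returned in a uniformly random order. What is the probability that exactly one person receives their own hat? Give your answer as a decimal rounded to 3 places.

Choose which one is fixed: C(6,1) = 6 ways.
The remaining 5 must have no fixed point: D(5) = 44.
P = 6·44/720 = 11/30 ≈ 0.367.

0.367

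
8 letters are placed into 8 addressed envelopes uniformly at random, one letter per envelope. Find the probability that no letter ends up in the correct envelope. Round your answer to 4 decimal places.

0.3679

This is the derangement probability: permutations of 8 with no fixed point.
D(8) = 8! · (1 − 1/1! + 1/2! − ··· + (−1)^8/8!) = 14833.
P = 14833/40320 = 2119/5760 ≈ 0.3679.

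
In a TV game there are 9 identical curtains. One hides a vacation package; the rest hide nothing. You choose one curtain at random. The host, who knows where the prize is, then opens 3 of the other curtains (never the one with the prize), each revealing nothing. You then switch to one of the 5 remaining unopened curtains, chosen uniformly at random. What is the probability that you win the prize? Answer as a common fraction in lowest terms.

Your original curtain holds the prize with probability 1/9, so the other 8 collectively hold it with probability 8/9.
The host can always find 3 empty curtains to open, so the reveals don't change that 8/9; it is now spread over the 5 remaining unopened curtains.
P(win by switching) = (8/9) · (1/5) = 8/45.

8/45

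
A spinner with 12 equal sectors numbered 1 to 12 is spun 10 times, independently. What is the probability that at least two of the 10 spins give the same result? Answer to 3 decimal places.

0.996

P(all 10 different) = 12/12 · 11/12 · ··· · 3/12 ≈ 0.004.
P(at least two equal) = 1 − 0.004 = 0.996.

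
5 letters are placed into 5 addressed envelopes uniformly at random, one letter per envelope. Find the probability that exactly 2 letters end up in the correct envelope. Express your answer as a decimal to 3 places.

0.167

Choose which 2 of the 5 are fixed: C(5,2) = 10 ways.
The remaining 3 must have no fixed point: D(3) = 2.
P = 10·2/120 = 1/6 ≈ 0.167.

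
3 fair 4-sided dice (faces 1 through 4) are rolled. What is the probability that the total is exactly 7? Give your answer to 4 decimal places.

0.1875

There are 4^3 = 64 equally likely outcomes.
The number of ordered 3-tuples from {1,…,4} summing to 7 is 12.
P(sum = 7) = 12/64 = 3/16 ≈ 0.1875.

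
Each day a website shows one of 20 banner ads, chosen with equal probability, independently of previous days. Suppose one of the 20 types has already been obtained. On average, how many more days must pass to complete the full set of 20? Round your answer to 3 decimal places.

70.955

Starting from 1 distinct type, each trial gives a new one with probability (20−i)/20 when i types are held, so the wait for the next new type is 20/(20−i).
E = 20/19 + 20/18 + 20/17 + 20/16 + 20/15 + 20/14 + 20/13 + 20/12 + 20/11 + 20/10 + 20/9 + 20/8 + 20/7 + 20/6 + 20/5 + 20/4 + 20/3 + 20/2 + 20/1 = 275295799/3879876 ≈ 70.955.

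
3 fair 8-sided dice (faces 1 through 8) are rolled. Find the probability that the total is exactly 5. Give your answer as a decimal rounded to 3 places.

0.012

There are 8^3 = 512 equally likely outcomes.
The number of ordered 3-tuples from {1,…,8} summing to 5 is 6.
P(sum = 5) = 6/512 = 3/256 ≈ 0.012.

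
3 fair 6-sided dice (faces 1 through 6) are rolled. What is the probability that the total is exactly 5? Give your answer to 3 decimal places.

There are 6^3 = 216 equally likely outcomes.
The number of ordered 3-tuples from {1,…,6} summing to 5 is 6.
P(sum = 5) = 6/216 = 1/36 ≈ 0.028.

0.028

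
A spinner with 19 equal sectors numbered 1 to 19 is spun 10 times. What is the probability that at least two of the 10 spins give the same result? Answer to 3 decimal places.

P(all 10 different) = 19/19 · 18/19 · ··· · 10/19 ≈ 0.055.
P(at least two equal) = 1 − 0.055 = 0.945.

0.945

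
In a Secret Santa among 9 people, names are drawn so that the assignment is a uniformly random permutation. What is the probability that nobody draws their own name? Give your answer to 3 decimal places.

0.368

This is the derangement probability: permutations of 9 with no fixed point.
D(9) = 9! · (1 − 1/1! + 1/2! − ··· + (−1)^9/9!) = 133496.
P = 133496/362880 = 16687/45360 ≈ 0.368.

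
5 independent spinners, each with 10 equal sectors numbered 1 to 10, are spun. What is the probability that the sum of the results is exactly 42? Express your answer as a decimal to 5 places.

0.00495

There are 10^5 = 100000 equally likely outcomes.
The number of ordered 5-tuples from {1,…,10} summing to 42 is 495.
P(sum = 42) = 495/100000 = 99/20000 ≈ 0.00495.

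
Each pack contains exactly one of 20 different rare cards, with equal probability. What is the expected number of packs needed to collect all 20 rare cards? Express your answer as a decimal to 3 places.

After i distinct types are collected, each trial gives a new one with probability (20−i)/20, so the expected wait for the next new type is 20/(20−i).
E = 20/20 + 20/19 + 20/18 + 20/17 + 20/16 + 20/15 + 20/14 + 20/13 + 20/12 + 20/11 + 20/10 + 20/9 + 20/8 + 20/7 + 20/6 + 20/5 + 20/4 + 20/3 + 20/2 + 20/1 = 279175675/3879876 ≈ 71.955.

71.955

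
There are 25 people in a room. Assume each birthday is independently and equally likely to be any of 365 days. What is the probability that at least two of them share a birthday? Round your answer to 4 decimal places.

It's easier to compute the probability that all 25 are distinct.
P(all distinct) = 365/365 · 364/365 · ··· · 341/365 ≈ 0.4313.
So the probability of at least one match is 1 − 0.4313 = 0.5687.

0.5687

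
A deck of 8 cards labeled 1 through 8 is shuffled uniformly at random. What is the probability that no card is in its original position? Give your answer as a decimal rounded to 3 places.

0.368

This is the derangement probability: permutations of 8 with no fixed point.
D(8) = 8! · (1 − 1/1! + 1/2! − ··· + (−1)^8/8!) = 14833.
P = 14833/40320 = 2119/5760 ≈ 0.368.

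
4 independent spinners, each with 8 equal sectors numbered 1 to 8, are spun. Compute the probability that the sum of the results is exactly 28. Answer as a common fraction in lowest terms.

There are 8^4 = 4096 equally likely outcomes.
The number of ordered 4-tuples from {1,…,8} summing to 28 is 35.
P(sum = 28) = 35/4096.

35/4096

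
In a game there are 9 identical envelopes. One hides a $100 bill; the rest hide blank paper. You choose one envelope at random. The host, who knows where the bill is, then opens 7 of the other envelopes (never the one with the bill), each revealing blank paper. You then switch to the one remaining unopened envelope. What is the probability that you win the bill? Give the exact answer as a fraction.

8/9

Your original envelope holds the bill with probability 1/9, so the other 8 collectively hold it with probability 8/9.
The host can always find 7 empty envelopes to open, so the reveals don't change that 8/9; it is now spread over the 1 remaining unopened envelope.
P(win by switching) = (8/9) · (1/1) = 8/9.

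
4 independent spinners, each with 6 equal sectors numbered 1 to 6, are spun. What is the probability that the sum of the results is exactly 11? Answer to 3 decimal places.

There are 6^4 = 1296 equally likely outcomes.
The number of ordered 4-tuples from {1,…,6} summing to 11 is 104.
P(sum = 11) = 104/1296 = 13/162 ≈ 0.080.

0.080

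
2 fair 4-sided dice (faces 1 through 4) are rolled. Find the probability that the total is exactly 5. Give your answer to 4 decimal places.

0.2500

There are 4^2 = 16 equally likely outcomes.
The number of ordered 2-tuples from {1,…,4} summing to 5 is 4.
P(sum = 5) = 4/16 = 1/4 ≈ 0.2500.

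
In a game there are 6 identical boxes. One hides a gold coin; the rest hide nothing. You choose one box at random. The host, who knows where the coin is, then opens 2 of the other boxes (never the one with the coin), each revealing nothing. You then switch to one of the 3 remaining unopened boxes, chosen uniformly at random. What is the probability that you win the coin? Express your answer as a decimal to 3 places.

Your original box holds the coin with probability 1/6, so the other 5 collectively hold it with probability 5/6.
The host can always find 2 empty boxes to open, so the reveals don't change that 5/6; it is now spread over the 3 remaining unopened boxes.
P(win by switching) = (5/6) · (1/3) = 5/18 ≈ 0.278.

0.278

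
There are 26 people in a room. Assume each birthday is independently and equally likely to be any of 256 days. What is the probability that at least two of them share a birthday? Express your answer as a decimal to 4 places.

0.7312

It's easier to compute the probability that all 26 are distinct.
P(all distinct) = 256/256 · 255/256 · ··· · 231/256 ≈ 0.2688.
So the probability of at least one match is 1 − 0.2688 = 0.7312.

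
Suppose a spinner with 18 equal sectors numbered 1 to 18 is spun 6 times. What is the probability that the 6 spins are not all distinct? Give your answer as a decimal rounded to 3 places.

P(all 6 different) = 18/18 · 17/18 · ··· · 13/18 ≈ 0.393.
P(at least two equal) = 1 − 0.393 = 0.607.

0.607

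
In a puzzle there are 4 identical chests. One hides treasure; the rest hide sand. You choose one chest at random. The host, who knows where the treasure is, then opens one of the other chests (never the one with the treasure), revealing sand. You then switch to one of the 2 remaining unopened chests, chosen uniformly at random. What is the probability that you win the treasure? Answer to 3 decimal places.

Your original chest holds the treasure with probability 1/4, so the other 3 collectively hold it with probability 3/4.
The host can always find an empty chest to open, so this doesn't change that 3/4; it is now spread over the 2 remaining unopened chests.
P(win by switching) = (3/4) · (1/2) = 3/8 ≈ 0.375.

0.375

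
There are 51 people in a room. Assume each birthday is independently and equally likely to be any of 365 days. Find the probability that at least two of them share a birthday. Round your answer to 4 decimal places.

0.9744

It's easier to compute the probability that all 51 are distinct.
P(all distinct) = 365/365 · 364/365 · ··· · 315/365 ≈ 0.0256.
So the probability of at least one match is 1 − 0.0256 = 0.9744.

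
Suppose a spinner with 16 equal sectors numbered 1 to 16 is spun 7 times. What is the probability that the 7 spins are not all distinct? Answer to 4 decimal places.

0.7852

P(all 7 different) = 16/16 · 15/16 · ··· · 10/16 ≈ 0.2148.
P(at least two equal) = 1 − 0.2148 = 0.7852.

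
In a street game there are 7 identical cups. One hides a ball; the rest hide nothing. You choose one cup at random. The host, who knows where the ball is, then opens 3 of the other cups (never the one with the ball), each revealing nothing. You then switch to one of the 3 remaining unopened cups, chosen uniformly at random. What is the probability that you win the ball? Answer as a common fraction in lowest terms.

Your original cup holds the ball with probability 1/7, so the other 6 collectively hold it with probability 6/7.
The host can always find 3 empty cups to open, so the reveals don't change that 6/7; it is now spread over the 3 remaining unopened cups.
P(win by switching) = (6/7) · (1/3) = 2/7.

2/7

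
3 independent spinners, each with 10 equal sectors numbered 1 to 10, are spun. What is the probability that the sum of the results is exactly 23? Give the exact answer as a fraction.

There are 10^3 = 1000 equally likely outcomes.
The number of ordered 3-tuples from {1,…,10} summing to 23 is 36.
P(sum = 23) = 36/1000 = 9/250.

9/250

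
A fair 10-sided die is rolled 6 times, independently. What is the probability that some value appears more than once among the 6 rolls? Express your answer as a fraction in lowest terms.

1061/1250

P(all 6 different) = 10/10 · 9/10 · ··· · 5/10 = 189/1250.
P(at least two equal) = 1 − 189/1250 = 1061/1250.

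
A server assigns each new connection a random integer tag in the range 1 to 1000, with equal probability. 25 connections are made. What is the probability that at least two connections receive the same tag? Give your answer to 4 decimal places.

It's easier to compute the probability that all 25 are distinct.
P(all distinct) = 1000/1000 · 999/1000 · ··· · 976/1000 ≈ 0.7390.
So the probability of at least one match is 1 − 0.7390 = 0.2610.

0.2610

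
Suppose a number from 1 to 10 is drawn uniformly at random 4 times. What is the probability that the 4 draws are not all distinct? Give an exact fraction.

62/125

P(all 4 different) = 10/10 · 9/10 · ··· · 7/10 = 63/125.
P(at least two equal) = 1 − 63/125 = 62/125.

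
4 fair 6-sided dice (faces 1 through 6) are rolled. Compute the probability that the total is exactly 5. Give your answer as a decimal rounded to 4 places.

There are 6^4 = 1296 equally likely outcomes.
The number of ordered 4-tuples from {1,…,6} summing to 5 is 4.
P(sum = 5) = 4/1296 = 1/324 ≈ 0.0031.

0.0031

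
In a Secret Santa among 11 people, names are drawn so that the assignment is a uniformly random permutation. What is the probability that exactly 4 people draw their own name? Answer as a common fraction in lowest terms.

Choose which 4 of the 11 are fixed: C(11,4) = 330 ways.
The remaining 7 must have no fixed point: D(7) = 1854.
P = 330·1854/39916800 = 103/6720.

103/6720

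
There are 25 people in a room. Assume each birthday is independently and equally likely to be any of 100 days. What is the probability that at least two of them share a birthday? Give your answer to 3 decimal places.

0.962

It's easier to compute the probability that all 25 are distinct.
P(all distinct) = 100/100 · 99/100 · ··· · 76/100 ≈ 0.038.
So the probability of at least one match is 1 − 0.038 = 0.962.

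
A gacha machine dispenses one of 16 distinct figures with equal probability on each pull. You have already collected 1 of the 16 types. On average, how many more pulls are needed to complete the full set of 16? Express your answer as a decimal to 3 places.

Starting from 1 distinct type, each trial gives a new one with probability (16−i)/16 when i types are held, so the wait for the next new type is 16/(16−i).
E = 16/15 + 16/14 + 16/13 + 16/12 + 16/11 + 16/10 + 16/9 + 16/8 + 16/7 + 16/6 + 16/5 + 16/4 + 16/3 + 16/2 + 16/1 = 2391514/45045 ≈ 53.092.

53.092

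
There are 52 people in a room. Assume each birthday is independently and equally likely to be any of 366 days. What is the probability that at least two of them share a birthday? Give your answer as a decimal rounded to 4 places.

It's easier to compute the probability that all 52 are distinct.
P(all distinct) = 366/366 · 365/366 · ··· · 315/366 ≈ 0.0222.
So the probability of at least one match is 1 − 0.0222 = 0.9778.

0.9778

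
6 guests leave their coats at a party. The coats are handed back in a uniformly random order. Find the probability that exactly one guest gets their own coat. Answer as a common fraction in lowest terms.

Choose which one is fixed: C(6,1) = 6 ways.
The remaining 5 must have no fixed point: D(5) = 44.
P = 6·44/720 = 11/30.

11/30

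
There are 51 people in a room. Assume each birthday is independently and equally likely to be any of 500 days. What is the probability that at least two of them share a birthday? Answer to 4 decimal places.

It's easier to compute the probability that all 51 are distinct.
P(all distinct) = 500/500 · 499/500 · ··· · 450/500 ≈ 0.0713.
So the probability of at least one match is 1 − 0.0713 = 0.9287.

0.9287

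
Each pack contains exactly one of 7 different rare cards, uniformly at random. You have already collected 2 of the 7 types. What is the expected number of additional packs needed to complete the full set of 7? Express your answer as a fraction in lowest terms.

959/60

Starting from 2 distinct types, each trial gives a new one with probability (7−i)/7 when i types are held, so the wait for the next new type is 7/(7−i).
E = 7/5 + 7/4 + 7/3 + 7/2 + 7/1 = 959/60.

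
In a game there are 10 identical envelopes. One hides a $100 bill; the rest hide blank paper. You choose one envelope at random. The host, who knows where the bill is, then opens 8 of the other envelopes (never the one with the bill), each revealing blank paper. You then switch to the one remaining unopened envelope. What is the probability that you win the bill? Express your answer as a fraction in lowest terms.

Your original envelope holds the bill with probability 1/10, so the other 9 collectively hold it with probability 9/10.
The host can always find 8 empty envelopes to open, so the reveals don't change that 9/10; it is now spread over the 1 remaining unopened envelope.
P(win by switching) = (9/10) · (1/1) = 9/10.

9/10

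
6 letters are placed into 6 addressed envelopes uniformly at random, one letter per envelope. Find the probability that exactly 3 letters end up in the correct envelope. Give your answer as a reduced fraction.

Choose which 3 of the 6 are fixed: C(6,3) = 20 ways.
The remaining 3 must have no fixed point: D(3) = 2.
P = 20·2/720 = 1/18.

1/18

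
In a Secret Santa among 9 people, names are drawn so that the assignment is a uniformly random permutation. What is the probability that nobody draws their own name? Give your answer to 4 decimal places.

0.3679

This is the derangement probability: permutations of 9 with no fixed point.
D(9) = 9! · (1 − 1/1! + 1/2! − ··· + (−1)^9/9!) = 133496.
P = 133496/362880 = 16687/45360 ≈ 0.3679.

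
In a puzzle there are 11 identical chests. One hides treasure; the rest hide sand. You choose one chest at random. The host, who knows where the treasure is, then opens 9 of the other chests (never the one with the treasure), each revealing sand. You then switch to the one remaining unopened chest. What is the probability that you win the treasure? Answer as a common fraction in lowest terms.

10/11

Your original chest holds the treasure with probability 1/11, so the other 10 collectively hold it with probability 10/11.
The host can always find 9 empty chests to open, so the reveals don't change that 10/11; it is now spread over the 1 remaining unopened chest.
P(win by switching) = (10/11) · (1/1) = 10/11.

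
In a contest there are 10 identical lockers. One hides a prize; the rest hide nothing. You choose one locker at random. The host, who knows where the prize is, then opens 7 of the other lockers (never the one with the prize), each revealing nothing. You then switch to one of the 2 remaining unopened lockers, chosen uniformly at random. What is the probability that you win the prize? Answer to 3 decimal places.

0.450

Your original locker holds the prize with probability 1/10, so the other 9 collectively hold it with probability 9/10.
The host can always find 7 empty lockers to open, so the reveals don't change that 9/10; it is now spread over the 2 remaining unopened lockers.
P(win by switching) = (9/10) · (1/2) = 9/20 ≈ 0.450.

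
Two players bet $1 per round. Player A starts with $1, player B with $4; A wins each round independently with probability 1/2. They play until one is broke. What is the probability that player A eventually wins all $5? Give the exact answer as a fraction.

1/5

With a fair step, P(i) = ½P(i−1) + ½P(i+1) with P(0)=0, P(5)=1 has the linear solution P(i) = i/5.
P(1) = 1/5.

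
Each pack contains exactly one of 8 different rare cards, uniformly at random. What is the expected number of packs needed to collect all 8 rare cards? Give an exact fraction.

761/35

After i distinct types are collected, each trial gives a new one with probability (8−i)/8, so the expected wait for the next new type is 8/(8−i).
E = 8/8 + 8/7 + 8/6 + 8/5 + 8/4 + 8/3 + 8/2 + 8/1 = 761/35.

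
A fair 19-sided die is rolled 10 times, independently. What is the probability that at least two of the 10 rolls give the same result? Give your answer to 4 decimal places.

0.9453

P(all 10 different) = 19/19 · 18/19 · ··· · 10/19 ≈ 0.0547.
P(at least two equal) = 1 − 0.0547 = 0.9453.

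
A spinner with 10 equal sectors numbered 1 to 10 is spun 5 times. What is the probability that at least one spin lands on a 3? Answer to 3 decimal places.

P(no spin lands on a 3) = (9/10)^5 ≈ 0.590.
P(at least one) = 1 − 0.590 = 0.410.

0.410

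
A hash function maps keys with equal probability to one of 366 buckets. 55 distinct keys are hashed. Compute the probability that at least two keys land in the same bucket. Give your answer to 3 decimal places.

It's easier to compute the probability that all 55 are distinct.
P(all distinct) = 366/366 · 365/366 · ··· · 312/366 ≈ 0.014.
So the probability of at least one match is 1 − 0.014 = 0.986.

0.986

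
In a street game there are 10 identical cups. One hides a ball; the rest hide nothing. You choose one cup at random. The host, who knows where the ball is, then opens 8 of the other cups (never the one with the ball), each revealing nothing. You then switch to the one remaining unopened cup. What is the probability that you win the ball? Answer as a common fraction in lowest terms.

9/10

Your original cup holds the ball with probability 1/10, so the other 9 collectively hold it with probability 9/10.
The host can always find 8 empty cups to open, so the reveals don't change that 9/10; it is now spread over the 1 remaining unopened cup.
P(win by switching) = (9/10) · (1/1) = 9/10.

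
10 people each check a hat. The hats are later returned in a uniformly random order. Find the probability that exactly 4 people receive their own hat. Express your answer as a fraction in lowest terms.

Choose which 4 of the 10 are fixed: C(10,4) = 210 ways.
The remaining 6 must have no fixed point: D(6) = 265.
P = 210·265/3628800 = 53/3456.

53/3456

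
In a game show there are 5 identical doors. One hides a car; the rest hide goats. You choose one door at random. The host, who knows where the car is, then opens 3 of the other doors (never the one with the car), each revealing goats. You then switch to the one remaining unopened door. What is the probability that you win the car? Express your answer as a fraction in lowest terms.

Your original door holds the car with probability 1/5, so the other 4 collectively hold it with probability 4/5.
The host can always find 3 empty doors to open, so the reveals don't change that 4/5; it is now spread over the 1 remaining unopened door.
P(win by switching) = (4/5) · (1/1) = 4/5.

4/5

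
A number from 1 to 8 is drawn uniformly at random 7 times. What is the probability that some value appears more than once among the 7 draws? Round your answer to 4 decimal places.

0.9808

P(all 7 different) = 8/8 · 7/8 · ··· · 2/8 ≈ 0.0192.
P(at least two equal) = 1 − 0.0192 = 0.9808.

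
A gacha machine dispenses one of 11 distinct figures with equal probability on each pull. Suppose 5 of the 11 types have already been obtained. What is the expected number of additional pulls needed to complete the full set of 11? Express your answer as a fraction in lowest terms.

539/20

Starting from 5 distinct types, each trial gives a new one with probability (11−i)/11 when i types are held, so the wait for the next new type is 11/(11−i).
E = 11/6 + 11/5 + 11/4 + 11/3 + 11/2 + 11/1 = 539/20.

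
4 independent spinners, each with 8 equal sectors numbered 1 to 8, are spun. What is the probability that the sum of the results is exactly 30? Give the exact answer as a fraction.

There are 8^4 = 4096 equally likely outcomes.
The number of ordered 4-tuples from {1,…,8} summing to 30 is 10.
P(sum = 30) = 10/4096 = 5/2048.

5/2048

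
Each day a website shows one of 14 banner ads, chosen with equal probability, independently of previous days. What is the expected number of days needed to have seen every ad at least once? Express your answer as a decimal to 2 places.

45.52

After i distinct types are collected, each trial gives a new one with probability (14−i)/14, so the expected wait for the next new type is 14/(14−i).
E = 14/14 + 14/13 + 14/12 + 14/11 + 14/10 + 14/9 + 14/8 + 14/7 + 14/6 + 14/5 + 14/4 + 14/3 + 14/2 + 14/1 = 1171733/25740 ≈ 45.52.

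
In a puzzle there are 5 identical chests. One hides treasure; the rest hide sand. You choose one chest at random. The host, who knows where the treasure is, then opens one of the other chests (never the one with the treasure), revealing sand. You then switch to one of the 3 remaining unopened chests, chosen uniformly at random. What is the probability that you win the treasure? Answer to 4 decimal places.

Your original chest holds the treasure with probability 1/5, so the other 4 collectively hold it with probability 4/5.
The host can always find an empty chest to open, so this doesn't change that 4/5; it is now spread over the 3 remaining unopened chests.
P(win by switching) = (4/5) · (1/3) = 4/15 ≈ 0.2667.

0.2667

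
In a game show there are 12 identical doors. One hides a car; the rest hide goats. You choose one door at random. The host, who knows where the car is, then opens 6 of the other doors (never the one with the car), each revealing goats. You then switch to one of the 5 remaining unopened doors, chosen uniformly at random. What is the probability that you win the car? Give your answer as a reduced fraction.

11/60

Your original door holds the car with probability 1/12, so the other 11 collectively hold it with probability 11/12.
The host can always find 6 empty doors to open, so the reveals don't change that 11/12; it is now spread over the 5 remaining unopened doors.
P(win by switching) = (11/12) · (1/5) = 11/60.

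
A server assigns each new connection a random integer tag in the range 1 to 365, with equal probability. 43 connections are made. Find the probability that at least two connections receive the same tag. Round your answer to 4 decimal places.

0.9239

It's easier to compute the probability that all 43 are distinct.
P(all distinct) = 365/365 · 364/365 · ··· · 323/365 ≈ 0.0761.
So the probability of at least one match is 1 − 0.0761 = 0.9239.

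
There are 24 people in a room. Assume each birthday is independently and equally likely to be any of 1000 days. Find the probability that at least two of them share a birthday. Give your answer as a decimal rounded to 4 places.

It's easier to compute the probability that all 24 are distinct.
P(all distinct) = 1000/1000 · 999/1000 · ··· · 977/1000 ≈ 0.7572.
So the probability of at least one match is 1 − 0.7572 = 0.2428.

0.2428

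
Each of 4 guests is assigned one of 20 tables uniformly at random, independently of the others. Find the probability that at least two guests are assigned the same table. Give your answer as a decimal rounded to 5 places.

It's easier to compute the probability that all 4 are distinct.
P(all distinct) = 20/20 · 19/20 · ··· · 17/20 ≈ 0.72675.
So the probability of at least one match is 1 − 0.72675 = 0.27325.

0.27325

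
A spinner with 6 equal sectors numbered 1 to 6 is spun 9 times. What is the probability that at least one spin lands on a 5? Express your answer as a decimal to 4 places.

0.8062

P(no spin lands on a 5) = (5/6)^9 ≈ 0.1938.
P(at least one) = 1 − 0.1938 = 0.8062.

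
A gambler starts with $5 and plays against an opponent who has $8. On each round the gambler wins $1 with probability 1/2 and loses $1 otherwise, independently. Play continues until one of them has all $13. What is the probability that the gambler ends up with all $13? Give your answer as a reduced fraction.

5/13

With a fair step, P(i) = ½P(i−1) + ½P(i+1) with P(0)=0, P(13)=1 has the linear solution P(i) = i/13.
P(5) = 5/13.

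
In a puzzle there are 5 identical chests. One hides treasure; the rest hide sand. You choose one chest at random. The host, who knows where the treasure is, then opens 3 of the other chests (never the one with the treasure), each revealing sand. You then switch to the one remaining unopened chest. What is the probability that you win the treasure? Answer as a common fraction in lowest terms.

Your original chest holds the treasure with probability 1/5, so the other 4 collectively hold it with probability 4/5.
The host can always find 3 empty chests to open, so the reveals don't change that 4/5; it is now spread over the 1 remaining unopened chest.
P(win by switching) = (4/5) · (1/1) = 4/5.

4/5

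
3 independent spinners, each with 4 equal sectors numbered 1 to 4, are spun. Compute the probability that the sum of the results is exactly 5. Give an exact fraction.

There are 4^3 = 64 equally likely outcomes.
The number of ordered 3-tuples from {1,…,4} summing to 5 is 6.
P(sum = 5) = 6/64 = 3/32.

3/32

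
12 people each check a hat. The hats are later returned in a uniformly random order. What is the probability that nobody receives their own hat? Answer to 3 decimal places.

This is the derangement probability: permutations of 12 with no fixed point.
D(12) = 12! · (1 − 1/1! + 1/2! − ··· + (−1)^12/12!) = 176214841.
P = 176214841/479001600 = 16019531/43545600 ≈ 0.368.

0.368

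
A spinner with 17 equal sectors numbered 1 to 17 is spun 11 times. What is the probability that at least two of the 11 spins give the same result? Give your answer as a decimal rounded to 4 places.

P(all 11 different) = 17/17 · 16/17 · ··· · 7/17 ≈ 0.0144.
P(at least two equal) = 1 − 0.0144 = 0.9856.

0.9856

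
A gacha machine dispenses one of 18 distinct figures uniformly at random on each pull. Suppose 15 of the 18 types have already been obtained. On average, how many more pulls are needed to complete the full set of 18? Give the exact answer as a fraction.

Starting from 15 distinct types, each trial gives a new one with probability (18−i)/18 when i types are held, so the wait for the next new type is 18/(18−i).
E = 18/3 + 18/2 + 18/1 = 33.

33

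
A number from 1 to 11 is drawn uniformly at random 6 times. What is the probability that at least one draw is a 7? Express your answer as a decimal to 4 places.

0.4355

P(no draw is a 7) = (10/11)^6 ≈ 0.5645.
P(at least one) = 1 − 0.5645 = 0.4355.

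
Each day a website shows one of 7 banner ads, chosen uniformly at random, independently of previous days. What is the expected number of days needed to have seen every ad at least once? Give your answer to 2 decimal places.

After i distinct types are collected, each trial gives a new one with probability (7−i)/7, so the expected wait for the next new type is 7/(7−i).
E = 7/7 + 7/6 + 7/5 + 7/4 + 7/3 + 7/2 + 7/1 = 363/20 ≈ 18.15.

18.15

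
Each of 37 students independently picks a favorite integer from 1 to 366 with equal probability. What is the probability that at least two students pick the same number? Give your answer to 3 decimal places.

It's easier to compute the probability that all 37 are distinct.
P(all distinct) = 366/366 · 365/366 · ··· · 330/366 ≈ 0.152.
So the probability of at least one match is 1 − 0.152 = 0.848.

0.848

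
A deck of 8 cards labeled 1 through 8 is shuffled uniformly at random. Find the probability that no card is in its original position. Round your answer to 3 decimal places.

0.368

This is the derangement probability: permutations of 8 with no fixed point.
D(8) = 8! · (1 − 1/1! + 1/2! − ··· + (−1)^8/8!) = 14833.
P = 14833/40320 = 2119/5760 ≈ 0.368.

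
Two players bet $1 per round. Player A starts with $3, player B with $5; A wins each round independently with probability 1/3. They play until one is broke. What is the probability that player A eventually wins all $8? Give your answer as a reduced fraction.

Let r = q/p = (2/3)/(1/3) = 2. The recurrence P(i) = p·P(i+1) + q·P(i−1) with P(0)=0, P(8)=1 gives P(i) = (1 − r^i)/(1 − r^8).
P(3) = (1 − (2)^3) / (1 − (2)^8) = 7/255.

7/255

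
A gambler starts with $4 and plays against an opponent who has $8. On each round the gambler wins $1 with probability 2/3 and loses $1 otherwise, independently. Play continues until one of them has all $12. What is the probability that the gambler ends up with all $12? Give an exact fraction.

Let r = q/p = (1/3)/(2/3) = 1/2. The recurrence P(i) = p·P(i+1) + q·P(i−1) with P(0)=0, P(12)=1 gives P(i) = (1 − r^i)/(1 − r^12).
P(4) = (1 − (1/2)^4) / (1 − (1/2)^12) = 256/273.

256/273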